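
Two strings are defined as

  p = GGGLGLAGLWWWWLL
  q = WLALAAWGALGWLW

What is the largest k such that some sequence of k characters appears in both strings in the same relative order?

One common subsequence of length 7: L [4,2]; then L [6,4]; then A [7,6]; then G [8,8]; then L [9,10]; then W [10,12]; then W [13,14]. The LCS DP gives dp[15][14] = 7, so this is optimal.

7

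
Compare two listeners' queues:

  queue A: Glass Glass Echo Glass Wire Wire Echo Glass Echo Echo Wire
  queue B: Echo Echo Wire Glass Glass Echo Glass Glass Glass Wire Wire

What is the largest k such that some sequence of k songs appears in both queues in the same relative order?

Pick Glass [1,4], then Glass [2,5], then Echo [3,6], then Glass [4,9], then Wire [6,10], then Wire [11,11]; all 6 songs appear in both, in order. dp[11][11] = 6 confirms this is the maximum.

6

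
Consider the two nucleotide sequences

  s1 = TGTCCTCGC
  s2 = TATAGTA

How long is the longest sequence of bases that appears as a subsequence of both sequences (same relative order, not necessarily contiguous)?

Pick T [1,3] → G [2,5] → T [3,6]; all 3 bases appear in both, in order, and the DP table's final entry dp[9][7] is also 3, so no common subsequence is longer.

3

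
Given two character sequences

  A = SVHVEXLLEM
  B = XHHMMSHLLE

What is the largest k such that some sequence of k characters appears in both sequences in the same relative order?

One common subsequence of length 5: S (A #1, B #6), H (A #3, B #7), L (A #7, B #8), L (A #8, B #9), E (A #9, B #10). dp[10][10] = 5 confirms this is the maximum.

5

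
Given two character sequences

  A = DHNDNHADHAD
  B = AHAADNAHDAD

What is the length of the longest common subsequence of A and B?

7

Match H at A[2]=B[2] → D at A[4]=B[5] → N at A[5]=B[6] → H at A[6]=B[8] → D at A[8]=B[9] → A at A[10]=B[10] → D at A[11]=B[11] — 7 characters in the same relative order in both. Since dp[11][11] = 7, nothing longer is possible.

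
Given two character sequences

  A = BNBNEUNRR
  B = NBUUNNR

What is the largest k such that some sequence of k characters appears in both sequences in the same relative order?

One common subsequence of length 5: N (A #2, B #1), then B (A #3, B #2), then N (A #4, B #5), then N (A #7, B #6), then R (A #9, B #7). Since dp[9][7] = 5, nothing longer is possible.

5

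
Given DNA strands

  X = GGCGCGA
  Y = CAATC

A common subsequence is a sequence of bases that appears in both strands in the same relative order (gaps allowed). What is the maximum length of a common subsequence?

Let dp[i][j] be the LCS length of the first i bases of X and the first j bases of Y. dp[i][j] = dp[i-1][j-1]+1 when the i-th and j-th bases match, else max(dp[i-1][j], dp[i][j-1]).
    ·  C  A  A  T  C
 ·  0  0  0  0  0  0
 G  0  0  0  0  0  0
 G  0  0  0  0  0  0
 C  0  1  1  1  1  1
 G  0  1  1  1  1  1
 C  0  1  1  1  1  2
 G  0  1  1  1  1  2
 A  0  1  2  2  2  2
dp[7][5] = 2. One LCS (by backtracking along matches): CC.

2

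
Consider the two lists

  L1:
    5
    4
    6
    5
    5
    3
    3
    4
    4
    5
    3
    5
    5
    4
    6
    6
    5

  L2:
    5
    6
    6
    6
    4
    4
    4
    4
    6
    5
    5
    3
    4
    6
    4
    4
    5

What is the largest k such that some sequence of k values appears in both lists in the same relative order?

10

Match 5 (L1 #1, L2 #1) → 4 (L1 #2, L2 #8) → 6 (L1 #3, L2 #9) → 5 (L1 #4, L2 #10) → 5 (L1 #5, L2 #11) → 3 (L1 #7, L2 #12) → 4 (L1 #8, L2 #13) → 4 (L1 #9, L2 #15) → 4 (L1 #14, L2 #16) → 5 (L1 #17, L2 #17) — 10 values in the same relative order in both. The LCS DP gives dp[17][17] = 10, so this is optimal.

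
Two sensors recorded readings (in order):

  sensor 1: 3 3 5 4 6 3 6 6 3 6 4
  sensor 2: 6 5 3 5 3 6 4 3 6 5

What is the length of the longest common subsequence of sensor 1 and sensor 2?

6

Let dp[i][j] be the LCS length of the first i values of sensor 1 and the first j values of sensor 2. dp[i][j] = dp[i-1][j-1]+1 when the i-th and j-th values match, else max(dp[i-1][j], dp[i][j-1]).
    ·  6  5  3  5  3  6  4  3  6  5
 ·  0  0  0  0  0  0  0  0  0  0  0
 3  0  0  0  1  1  1  1  1  1  1  1
 3  0  0  0  1  1  2  2  2  2  2  2
 5  0  0  1  1  2  2  2  2  2  2  3
 4  0  0  1  1  2  2  2  3  3  3  3
 6  0  1  1  1  2  2  3  3  3  4  4
 3  0  1  1  2  2  3  3  3  4  4  4
 6  0  1  1  2  2  3  4  4  4  5  5
 6  0  1  1  2  2  3  4  4  4  5  5
 3  0  1  1  2  2  3  4  4  5  5  5
 6  0  1  1  2  2  3  4  4  5  6  6
 4  0  1  1  2  2  3  4  5  5  6  6
dp[11][10] = 6. One LCS (by backtracking along matches): 3, 5, 3, 6, 3, 6.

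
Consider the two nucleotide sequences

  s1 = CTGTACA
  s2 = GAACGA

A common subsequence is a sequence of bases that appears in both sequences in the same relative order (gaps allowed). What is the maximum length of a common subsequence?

4

Let dp[i][j] be the LCS length of the first i bases of s1 and the first j bases of s2. dp[i][j] = dp[i-1][j-1]+1 when the i-th and j-th bases match, else max(dp[i-1][j], dp[i][j-1]).
    ·  G  A  A  C  G  A
 ·  0  0  0  0  0  0  0
 C  0  0  0  0  1  1  1
 T  0  0  0  0  1  1  1
 G  0  1  1  1  1  2  2
 T  0  1  1  1  1  2  2
 A  0  1  2  2  2  2  3
 C  0  1  2  2  3  3  3
 A  0  1  2  3  3  3  4
dp[7][6] = 4. One LCS (by backtracking along matches): GACA.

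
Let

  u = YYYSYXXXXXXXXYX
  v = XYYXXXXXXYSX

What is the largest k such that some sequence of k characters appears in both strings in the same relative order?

10

Taking Y (u #3, v #2); then Y (u #5, v #3); then X (u #8, v #4); then X (u #9, v #5); then X (u #10, v #6); then X (u #11, v #7); then X (u #12, v #8); then X (u #13, v #9); then Y (u #14, v #10); then X (u #15, v #12) gives a common subsequence of length 10. Since dp[15][12] = 10, nothing longer is possible.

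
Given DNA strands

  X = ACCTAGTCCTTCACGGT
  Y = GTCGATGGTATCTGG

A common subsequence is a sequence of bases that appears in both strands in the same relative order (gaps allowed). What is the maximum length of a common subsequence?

9

Taking G [6,1], T [7,2], C [8,3], T [10,6], T [11,9], A [13,10], C [14,12], G [15,14], G [16,15] gives a common subsequence of length 9, and the DP table's final entry dp[17][15] is also 9, so no common subsequence is longer.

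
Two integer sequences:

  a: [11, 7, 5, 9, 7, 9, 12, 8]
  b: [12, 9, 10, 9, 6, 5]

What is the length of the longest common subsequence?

Let dp[i][j] be the LCS length of the first i values of a and the first j values of b. dp[i][j] = dp[i-1][j-1]+1 when the i-th and j-th values match, else max(dp[i-1][j], dp[i][j-1]).
    · 12  9 10  9  6  5
 ·  0  0  0  0  0  0  0
11  0  0  0  0  0  0  0
 7  0  0  0  0  0  0  0
 5  0  0  0  0  0  0  1
 9  0  0  1  1  1  1  1
 7  0  0  1  1  1  1  1
 9  0  0  1  1  2  2  2
12  0  1  1  1  2  2  2
 8  0  1  1  1  2  2  2
dp[8][6] = 2. One LCS (by backtracking along matches): 9, 9.

2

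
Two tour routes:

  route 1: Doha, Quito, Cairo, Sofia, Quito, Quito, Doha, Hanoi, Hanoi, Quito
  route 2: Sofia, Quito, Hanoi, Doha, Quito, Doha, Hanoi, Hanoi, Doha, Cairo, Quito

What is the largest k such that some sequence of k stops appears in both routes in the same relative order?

7

Pick Sofia at route 1[4]=route 2[1]; then Quito at route 1[5]=route 2[2]; then Quito at route 1[6]=route 2[5]; then Doha at route 1[7]=route 2[6]; then Hanoi at route 1[8]=route 2[7]; then Hanoi at route 1[9]=route 2[8]; then Quito at route 1[10]=route 2[11]; all 7 stops appear in both, in order. The LCS DP gives dp[10][11] = 7, so this is optimal.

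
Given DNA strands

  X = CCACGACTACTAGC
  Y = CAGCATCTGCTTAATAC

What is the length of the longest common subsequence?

Match C (X #1, Y #1); then C (X #2, Y #4); then A (X #3, Y #5); then C (X #4, Y #7); then G (X #5, Y #9); then C (X #7, Y #10); then T (X #8, Y #12); then A (X #9, Y #14); then T (X #11, Y #15); then A (X #12, Y #16); then C (X #14, Y #17) — 11 bases in the same relative order in both. dp[14][17] = 11 confirms this is the maximum.

11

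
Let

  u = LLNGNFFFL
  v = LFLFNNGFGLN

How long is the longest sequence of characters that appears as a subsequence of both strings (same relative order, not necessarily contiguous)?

Pick L at u[1]=v[1]; then L at u[2]=v[3]; then N at u[3]=v[6]; then G at u[4]=v[7]; then F at u[6]=v[8]; then L at u[9]=v[10]; all 6 characters appear in both, in order. Since dp[9][11] = 6, nothing longer is possible.

6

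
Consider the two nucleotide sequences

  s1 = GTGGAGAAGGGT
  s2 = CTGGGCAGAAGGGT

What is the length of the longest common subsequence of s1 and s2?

11

Match G at s1[1]=s2[3], then G at s1[3]=s2[4], then G at s1[4]=s2[5], then A at s1[5]=s2[7], then G at s1[6]=s2[8], then A at s1[7]=s2[9], then A at s1[8]=s2[10], then G at s1[9]=s2[11], then G at s1[10]=s2[12], then G at s1[11]=s2[13], then T at s1[12]=s2[14] — 11 bases in the same relative order in both. The LCS DP gives dp[12][14] = 11, so this is optimal.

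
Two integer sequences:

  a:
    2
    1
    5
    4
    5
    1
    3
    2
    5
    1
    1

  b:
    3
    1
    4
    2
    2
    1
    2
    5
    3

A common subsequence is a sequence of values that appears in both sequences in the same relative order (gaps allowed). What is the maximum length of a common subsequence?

Pick 1 at a[2]=b[2], 4 at a[4]=b[3], 1 at a[6]=b[6], 2 at a[8]=b[7], 5 at a[9]=b[8]; all 5 values appear in both, in order. The LCS DP gives dp[11][9] = 5, so this is optimal.

5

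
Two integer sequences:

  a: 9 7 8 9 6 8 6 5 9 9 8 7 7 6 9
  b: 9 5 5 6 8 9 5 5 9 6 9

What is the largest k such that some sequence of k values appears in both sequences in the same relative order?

7

One common subsequence of length 7: 9 [1,1], 8 [3,5], 9 [4,6], 5 [8,8], 9 [10,9], 6 [14,10], 9 [15,11]. Since dp[15][11] = 7, nothing longer is possible.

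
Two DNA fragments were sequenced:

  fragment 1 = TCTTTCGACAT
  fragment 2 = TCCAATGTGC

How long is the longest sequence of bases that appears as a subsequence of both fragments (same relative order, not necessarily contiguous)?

Let dp[i][j] be the LCS length of the first i bases of fragment 1 and the first j bases of fragment 2. dp[i][j] = dp[i-1][j-1]+1 when the i-th and j-th bases match, else max(dp[i-1][j], dp[i][j-1]).
    ·  T  C  C  A  A  T  G  T  G  C
 ·  0  0  0  0  0  0  0  0  0  0  0
 T  0  1  1  1  1  1  1  1  1  1  1
 C  0  1  2  2  2  2  2  2  2  2  2
 T  0  1  2  2  2  2  3  3  3  3  3
 T  0  1  2  2  2  2  3  3  4  4  4
 T  0  1  2  2  2  2  3  3  4  4  4
 C  0  1  2  3  3  3  3  3  4  4  5
 G  0  1  2  3  3  3  3  4  4  5  5
 A  0  1  2  3  4  4  4  4  4  5  5
 C  0  1  2  3  4  4  4  4  4  5  6
 A  0  1  2  3  4  5  5  5  5  5  6
 T  0  1  2  3  4  5  6  6  6  6  6
dp[11][10] = 6. One LCS (by backtracking along matches): TCTTGC.

6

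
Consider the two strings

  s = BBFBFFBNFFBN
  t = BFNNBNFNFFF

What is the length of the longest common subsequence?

7

Match B [2,1], F [3,2], B [4,5], F [5,7], F [6,9], F [9,10], F [10,11] — 7 characters in the same relative order in both. dp[12][11] = 7 confirms this is the maximum.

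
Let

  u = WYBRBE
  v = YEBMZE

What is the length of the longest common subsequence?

One common subsequence of length 3: Y (u #2, v #1), then B (u #3, v #3), then E (u #6, v #6). Since dp[6][6] = 3, nothing longer is possible.

3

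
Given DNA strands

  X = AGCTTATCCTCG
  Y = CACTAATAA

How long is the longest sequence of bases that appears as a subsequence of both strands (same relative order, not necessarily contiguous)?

Let dp[i][j] be the LCS length of the first i bases of X and the first j bases of Y. dp[i][j] = dp[i-1][j-1]+1 when the i-th and j-th bases match, else max(dp[i-1][j], dp[i][j-1]).
    ·  C  A  C  T  A  A  T  A  A
 ·  0  0  0  0  0  0  0  0  0  0
 A  0  0  1  1  1  1  1  1  1  1
 G  0  0  1  1  1  1  1  1  1  1
 C  0  1  1  2  2  2  2  2  2  2
 T  0  1  1  2  3  3  3  3  3  3
 T  0  1  1  2  3  3  3  4  4  4
 A  0  1  2  2  3  4  4  4  5  5
 T  0  1  2  2  3  4  4  5  5  5
 C  0  1  2  3  3  4  4  5  5  5
 C  0  1  2  3  3  4  4  5  5  5
 T  0  1  2  3  4  4  4  5  5  5
 C  0  1  2  3  4  4  4  5  5  5
 G  0  1  2  3  4  4  4  5  5  5
dp[12][9] = 5. One LCS (by backtracking along matches): ACTTA.

5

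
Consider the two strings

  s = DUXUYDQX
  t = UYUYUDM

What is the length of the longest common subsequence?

Taking U [2,1] → U [4,3] → Y [5,4] → D [6,6] gives a common subsequence of length 4. Since dp[8][7] = 4, nothing longer is possible.

4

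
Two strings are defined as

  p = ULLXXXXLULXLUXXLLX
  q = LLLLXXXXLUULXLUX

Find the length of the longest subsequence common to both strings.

13

Taking L (p #2, q #3), L (p #3, q #4), X (p #4, q #5), X (p #5, q #6), X (p #6, q #7), X (p #7, q #8), L (p #8, q #9), U (p #9, q #11), L (p #10, q #12), X (p #11, q #13), L (p #12, q #14), U (p #13, q #15), X (p #18, q #16) gives a common subsequence of length 13. The LCS DP gives dp[18][16] = 13, so this is optimal.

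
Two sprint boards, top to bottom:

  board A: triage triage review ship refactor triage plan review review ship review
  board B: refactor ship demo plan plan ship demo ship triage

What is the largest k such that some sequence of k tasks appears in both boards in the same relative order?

Match ship (board A #4, board B #2); then plan (board A #7, board B #5); then ship (board A #10, board B #8) — 3 tasks in the same relative order in both. Since dp[11][9] = 3, nothing longer is possible.

3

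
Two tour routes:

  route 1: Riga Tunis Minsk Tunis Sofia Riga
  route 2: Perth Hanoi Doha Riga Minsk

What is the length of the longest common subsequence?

Pick Riga (route 1 #1, route 2 #4); then Minsk (route 1 #3, route 2 #5); all 2 stops appear in both, in order, and the DP table's final entry dp[6][5] is also 2, so no common subsequence is longer.

2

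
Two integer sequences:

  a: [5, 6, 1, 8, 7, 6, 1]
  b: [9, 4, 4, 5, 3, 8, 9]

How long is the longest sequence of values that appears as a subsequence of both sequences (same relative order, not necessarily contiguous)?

Let dp[i][j] be the LCS length of the first i values of a and the first j values of b. dp[i][j] = dp[i-1][j-1]+1 when the i-th and j-th values match, else max(dp[i-1][j], dp[i][j-1]).
    ·  9  4  4  5  3  8  9
 ·  0  0  0  0  0  0  0  0
 5  0  0  0  0  1  1  1  1
 6  0  0  0  0  1  1  1  1
 1  0  0  0  0  1  1  1  1
 8  0  0  0  0  1  1  2  2
 7  0  0  0  0  1  1  2  2
 6  0  0  0  0  1  1  2  2
 1  0  0  0  0  1  1  2  2
dp[7][7] = 2. One LCS (by backtracking along matches): 5, 8.

2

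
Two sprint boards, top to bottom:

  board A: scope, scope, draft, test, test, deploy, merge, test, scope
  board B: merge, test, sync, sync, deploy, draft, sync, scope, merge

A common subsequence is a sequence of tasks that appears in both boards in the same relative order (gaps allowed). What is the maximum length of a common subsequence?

3

Taking test (board A #4, board B #2), deploy (board A #6, board B #5), merge (board A #7, board B #9) gives a common subsequence of length 3. Since dp[9][9] = 3, nothing longer is possible.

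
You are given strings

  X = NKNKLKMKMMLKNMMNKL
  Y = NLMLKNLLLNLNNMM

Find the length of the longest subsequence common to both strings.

8

One common subsequence of length 8: N [1,1], K [2,5], N [3,6], L [5,9], L [11,11], N [13,13], M [14,14], M [15,15]. Since dp[18][15] = 8, nothing longer is possible.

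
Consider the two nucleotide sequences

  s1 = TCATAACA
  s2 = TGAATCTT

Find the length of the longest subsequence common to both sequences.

Let dp[i][j] be the LCS length of the first i bases of s1 and the first j bases of s2. dp[i][j] = dp[i-1][j-1]+1 when the i-th and j-th bases match, else max(dp[i-1][j], dp[i][j-1]).
    ·  T  G  A  A  T  C  T  T
 ·  0  0  0  0  0  0  0  0  0
 T  0  1  1  1  1  1  1  1  1
 C  0  1  1  1  1  1  2  2  2
 A  0  1  1  2  2  2  2  2  2
 T  0  1  1  2  2  3  3  3  3
 A  0  1  1  2  3  3  3  3  3
 A  0  1  1  2  3  3  3  3  3
 C  0  1  1  2  3  3  4  4  4
 A  0  1  1  2  3  3  4  4  4
dp[8][8] = 4. One LCS (by backtracking along matches): TATC.

4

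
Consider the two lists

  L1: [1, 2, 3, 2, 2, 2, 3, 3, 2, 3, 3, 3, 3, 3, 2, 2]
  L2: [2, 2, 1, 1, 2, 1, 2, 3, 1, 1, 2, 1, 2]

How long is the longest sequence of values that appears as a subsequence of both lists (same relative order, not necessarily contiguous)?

Pick 2 (L1 #2, L2 #1) → 2 (L1 #4, L2 #2) → 2 (L1 #5, L2 #5) → 2 (L1 #6, L2 #7) → 3 (L1 #7, L2 #8) → 2 (L1 #9, L2 #11) → 2 (L1 #16, L2 #13); all 7 values appear in both, in order. dp[16][13] = 7 confirms this is the maximum.

7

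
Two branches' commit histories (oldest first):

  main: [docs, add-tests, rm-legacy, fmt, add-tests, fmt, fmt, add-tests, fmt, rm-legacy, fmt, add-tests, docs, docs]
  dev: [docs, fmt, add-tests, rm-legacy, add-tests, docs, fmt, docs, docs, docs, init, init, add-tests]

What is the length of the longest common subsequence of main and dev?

Match docs at main[1]=dev[1] → add-tests at main[2]=dev[3] → rm-legacy at main[3]=dev[4] → add-tests at main[5]=dev[5] → fmt at main[6]=dev[7] → docs at main[13]=dev[9] → docs at main[14]=dev[10] — 7 commits in the same relative order in both. The LCS DP gives dp[14][13] = 7, so this is optimal.

7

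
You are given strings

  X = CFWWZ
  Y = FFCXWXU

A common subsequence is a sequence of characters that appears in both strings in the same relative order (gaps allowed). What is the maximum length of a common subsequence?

2

Let dp[i][j] be the LCS length of the first i characters of X and the first j characters of Y. dp[i][j] = dp[i-1][j-1]+1 when the i-th and j-th characters match, else max(dp[i-1][j], dp[i][j-1]).
    ·  F  F  C  X  W  X  U
 ·  0  0  0  0  0  0  0  0
 C  0  0  0  1  1  1  1  1
 F  0  1  1  1  1  1  1  1
 W  0  1  1  1  1  2  2  2
 W  0  1  1  1  1  2  2  2
 Z  0  1  1  1  1  2  2  2
dp[5][7] = 2. One LCS (by backtracking along matches): CW.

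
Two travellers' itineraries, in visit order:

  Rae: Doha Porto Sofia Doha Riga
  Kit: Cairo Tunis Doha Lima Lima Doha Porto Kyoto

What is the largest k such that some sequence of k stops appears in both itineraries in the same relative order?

2

Match Doha (Rae #1, Kit #6) → Porto (Rae #2, Kit #7) — 2 stops in the same relative order in both. The LCS DP gives dp[5][8] = 2, so this is optimal.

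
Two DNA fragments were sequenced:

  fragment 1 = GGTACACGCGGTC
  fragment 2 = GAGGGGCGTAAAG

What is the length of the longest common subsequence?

Pick G (fragment 1 #1, fragment 2 #6) → G (fragment 1 #2, fragment 2 #8) → T (fragment 1 #3, fragment 2 #9) → A (fragment 1 #4, fragment 2 #11) → A (fragment 1 #6, fragment 2 #12) → G (fragment 1 #11, fragment 2 #13); all 6 bases appear in both, in order. The LCS DP gives dp[13][13] = 6, so this is optimal.

6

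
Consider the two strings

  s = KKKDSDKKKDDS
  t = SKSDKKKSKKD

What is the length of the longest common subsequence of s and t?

Pick K (s #1, t #5), K (s #2, t #6), K (s #3, t #7), S (s #5, t #8), K (s #8, t #9), K (s #9, t #10), D (s #11, t #11); all 7 characters appear in both, in order. Since dp[12][11] = 7, nothing longer is possible.

7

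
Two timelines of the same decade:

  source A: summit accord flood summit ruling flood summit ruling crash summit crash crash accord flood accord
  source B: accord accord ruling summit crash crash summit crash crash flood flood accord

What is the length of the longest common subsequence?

9

Match accord (source A #2, source B #2) → ruling (source A #5, source B #3) → summit (source A #7, source B #4) → crash (source A #9, source B #6) → summit (source A #10, source B #7) → crash (source A #11, source B #8) → crash (source A #12, source B #9) → flood (source A #14, source B #11) → accord (source A #15, source B #12) — 9 events in the same relative order in both. Since dp[15][12] = 9, nothing longer is possible.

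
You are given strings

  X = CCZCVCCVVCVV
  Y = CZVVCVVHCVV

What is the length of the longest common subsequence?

9

Taking C at X[2]=Y[1], then Z at X[3]=Y[2], then V at X[5]=Y[4], then C at X[7]=Y[5], then V at X[8]=Y[6], then V at X[9]=Y[7], then C at X[10]=Y[9], then V at X[11]=Y[10], then V at X[12]=Y[11] gives a common subsequence of length 9, and the DP table's final entry dp[12][11] is also 9, so no common subsequence is longer.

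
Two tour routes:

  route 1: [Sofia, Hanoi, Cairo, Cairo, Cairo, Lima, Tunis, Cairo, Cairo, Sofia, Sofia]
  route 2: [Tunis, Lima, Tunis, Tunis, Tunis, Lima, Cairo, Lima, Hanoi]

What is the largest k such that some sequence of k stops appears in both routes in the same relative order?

Pick Lima at route 1[6]=route 2[2], then Tunis at route 1[7]=route 2[5], then Cairo at route 1[8]=route 2[7]; all 3 stops appear in both, in order. dp[11][9] = 3 confirms this is the maximum.

3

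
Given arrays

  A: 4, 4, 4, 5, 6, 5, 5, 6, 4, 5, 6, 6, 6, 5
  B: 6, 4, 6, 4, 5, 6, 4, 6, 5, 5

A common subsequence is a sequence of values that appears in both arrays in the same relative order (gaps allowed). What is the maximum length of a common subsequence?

7

Taking 4 (A #1, B #2) → 4 (A #3, B #4) → 5 (A #4, B #5) → 6 (A #5, B #6) → 6 (A #8, B #8) → 5 (A #10, B #9) → 5 (A #14, B #10) gives a common subsequence of length 7. dp[14][10] = 7 confirms this is the maximum.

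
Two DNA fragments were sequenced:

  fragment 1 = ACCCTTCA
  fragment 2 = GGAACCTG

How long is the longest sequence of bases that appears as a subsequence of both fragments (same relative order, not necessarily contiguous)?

4

Let dp[i][j] be the LCS length of the first i bases of fragment 1 and the first j bases of fragment 2. dp[i][j] = dp[i-1][j-1]+1 when the i-th and j-th bases match, else max(dp[i-1][j], dp[i][j-1]).
    ·  G  G  A  A  C  C  T  G
 ·  0  0  0  0  0  0  0  0  0
 A  0  0  0  1  1  1  1  1  1
 C  0  0  0  1  1  2  2  2  2
 C  0  0  0  1  1  2  3  3  3
 C  0  0  0  1  1  2  3  3  3
 T  0  0  0  1  1  2  3  4  4
 T  0  0  0  1  1  2  3  4  4
 C  0  0  0  1  1  2  3  4  4
 A  0  0  0  1  2  2  3  4  4
dp[8][8] = 4. One LCS (by backtracking along matches): ACCT.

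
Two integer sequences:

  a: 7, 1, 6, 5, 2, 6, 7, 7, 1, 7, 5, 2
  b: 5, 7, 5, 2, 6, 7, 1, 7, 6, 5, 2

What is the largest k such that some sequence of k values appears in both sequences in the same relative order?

9

Let dp[i][j] be the LCS length of the first i values of a and the first j values of b. dp[i][j] = dp[i-1][j-1]+1 when the i-th and j-th values match, else max(dp[i-1][j], dp[i][j-1]).
    ·  5  7  5  2  6  7  1  7  6  5  2
 ·  0  0  0  0  0  0  0  0  0  0  0  0
 7  0  0  1  1  1  1  1  1  1  1  1  1
 1  0  0  1  1  1  1  1  2  2  2  2  2
 6  0  0  1  1  1  2  2  2  2  3  3  3
 5  0  1  1  2  2  2  2  2  2  3  4  4
 2  0  1  1  2  3  3  3  3  3  3  4  5
 6  0  1  1  2  3  4  4  4  4  4  4  5
 7  0  1  2  2  3  4  5  5  5  5  5  5
 7  0  1  2  2  3  4  5  5  6  6  6  6
 1  0  1  2  2  3  4  5  6  6  6  6  6
 7  0  1  2  2  3  4  5  6  7  7  7  7
 5  0  1  2  3  3  4  5  6  7  7  8  8
 2  0  1  2  3  4  4  5  6  7  7  8  9
dp[12][11] = 9. One LCS (by backtracking along matches): 7, 5, 2, 6, 7, 1, 7, 5, 2.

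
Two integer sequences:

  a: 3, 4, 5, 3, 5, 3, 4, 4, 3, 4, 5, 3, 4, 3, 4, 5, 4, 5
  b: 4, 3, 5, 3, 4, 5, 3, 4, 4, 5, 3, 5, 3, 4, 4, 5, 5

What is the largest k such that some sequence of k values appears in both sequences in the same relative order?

14

Match 3 at a[1]=b[2] → 5 at a[3]=b[3] → 3 at a[4]=b[4] → 5 at a[5]=b[6] → 3 at a[6]=b[7] → 4 at a[7]=b[8] → 4 at a[8]=b[9] → 3 at a[9]=b[11] → 5 at a[11]=b[12] → 3 at a[12]=b[13] → 4 at a[13]=b[14] → 4 at a[15]=b[15] → 5 at a[16]=b[16] → 5 at a[18]=b[17] — 14 values in the same relative order in both. Since dp[18][17] = 14, nothing longer is possible.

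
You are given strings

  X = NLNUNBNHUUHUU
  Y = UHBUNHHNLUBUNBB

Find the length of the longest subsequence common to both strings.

7

One common subsequence of length 7: U at X[4]=Y[1] → B at X[6]=Y[3] → N at X[7]=Y[5] → H at X[8]=Y[6] → H at X[11]=Y[7] → U at X[12]=Y[10] → U at X[13]=Y[12]. dp[13][15] = 7 confirms this is the maximum.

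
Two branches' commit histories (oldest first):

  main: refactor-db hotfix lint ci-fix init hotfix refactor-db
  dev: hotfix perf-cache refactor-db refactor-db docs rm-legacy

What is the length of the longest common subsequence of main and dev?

2

Taking refactor-db [1,3]; then refactor-db [7,4] gives a common subsequence of length 2. dp[7][6] = 2 confirms this is the maximum.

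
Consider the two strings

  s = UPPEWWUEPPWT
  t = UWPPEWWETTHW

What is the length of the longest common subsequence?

Pick U at s[1]=t[1], then P at s[2]=t[3], then P at s[3]=t[4], then E at s[4]=t[5], then W at s[5]=t[6], then W at s[6]=t[7], then E at s[8]=t[8], then W at s[11]=t[12]; all 8 characters appear in both, in order. Since dp[12][12] = 8, nothing longer is possible.

8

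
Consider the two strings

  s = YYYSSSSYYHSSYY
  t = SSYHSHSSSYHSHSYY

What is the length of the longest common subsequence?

11

One common subsequence of length 11: Y at s[1]=t[3] → S at s[4]=t[5] → S at s[5]=t[7] → S at s[6]=t[8] → S at s[7]=t[9] → Y at s[9]=t[10] → H at s[10]=t[11] → S at s[11]=t[12] → S at s[12]=t[14] → Y at s[13]=t[15] → Y at s[14]=t[16]. Since dp[14][16] = 11, nothing longer is possible.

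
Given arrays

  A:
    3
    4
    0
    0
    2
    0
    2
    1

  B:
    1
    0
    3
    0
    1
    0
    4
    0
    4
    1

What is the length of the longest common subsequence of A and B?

Taking 3 [1,3], 0 [3,4], 0 [4,6], 0 [6,8], 1 [8,10] gives a common subsequence of length 5. dp[8][10] = 5 confirms this is the maximum.

5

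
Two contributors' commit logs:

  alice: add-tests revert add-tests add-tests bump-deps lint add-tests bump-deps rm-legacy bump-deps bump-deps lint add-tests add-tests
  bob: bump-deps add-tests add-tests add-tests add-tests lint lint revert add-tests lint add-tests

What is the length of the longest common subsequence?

7

One common subsequence of length 7: add-tests (alice #1, bob #3) → add-tests (alice #3, bob #4) → add-tests (alice #4, bob #5) → lint (alice #6, bob #7) → add-tests (alice #7, bob #9) → lint (alice #12, bob #10) → add-tests (alice #14, bob #11), and the DP table's final entry dp[14][11] is also 7, so no common subsequence is longer.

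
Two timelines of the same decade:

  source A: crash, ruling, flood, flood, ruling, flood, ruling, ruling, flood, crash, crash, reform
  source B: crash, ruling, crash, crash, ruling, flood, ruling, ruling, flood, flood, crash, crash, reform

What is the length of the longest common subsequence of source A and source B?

10

Match crash [1,1], ruling [2,2], ruling [5,5], flood [6,6], ruling [7,7], ruling [8,8], flood [9,10], crash [10,11], crash [11,12], reform [12,13] — 10 events in the same relative order in both. dp[12][13] = 10 confirms this is the maximum.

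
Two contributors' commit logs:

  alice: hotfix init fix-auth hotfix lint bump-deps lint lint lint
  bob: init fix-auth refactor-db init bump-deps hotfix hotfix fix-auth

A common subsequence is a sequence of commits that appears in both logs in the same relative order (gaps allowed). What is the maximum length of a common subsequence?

3

One common subsequence of length 3: init (alice #2, bob #1); then fix-auth (alice #3, bob #2); then hotfix (alice #4, bob #7), and the DP table's final entry dp[9][8] is also 3, so no common subsequence is longer.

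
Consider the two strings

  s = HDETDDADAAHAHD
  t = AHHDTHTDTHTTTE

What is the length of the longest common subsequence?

One common subsequence of length 5: H at s[1]=t[3], then D at s[2]=t[4], then T at s[4]=t[7], then D at s[5]=t[8], then H at s[11]=t[10]. Since dp[14][14] = 5, nothing longer is possible.

5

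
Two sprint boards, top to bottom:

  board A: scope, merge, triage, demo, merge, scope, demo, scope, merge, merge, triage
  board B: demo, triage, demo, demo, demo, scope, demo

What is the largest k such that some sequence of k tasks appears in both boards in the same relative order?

4

Pick triage [3,2]; then demo [4,5]; then scope [6,6]; then demo [7,7]; all 4 tasks appear in both, in order. The LCS DP gives dp[11][7] = 4, so this is optimal.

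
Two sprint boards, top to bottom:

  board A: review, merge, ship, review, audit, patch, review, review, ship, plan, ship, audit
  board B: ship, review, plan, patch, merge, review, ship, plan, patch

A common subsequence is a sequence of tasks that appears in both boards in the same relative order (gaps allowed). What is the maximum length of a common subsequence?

6

Taking ship at board A[3]=board B[1], review at board A[4]=board B[2], patch at board A[6]=board B[4], review at board A[8]=board B[6], ship at board A[9]=board B[7], plan at board A[10]=board B[8] gives a common subsequence of length 6. The LCS DP gives dp[12][9] = 6, so this is optimal.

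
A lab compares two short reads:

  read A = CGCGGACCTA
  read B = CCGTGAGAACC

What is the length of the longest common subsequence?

Let dp[i][j] be the LCS length of the first i bases of read A and the first j bases of read B. dp[i][j] = dp[i-1][j-1]+1 when the i-th and j-th bases match, else max(dp[i-1][j], dp[i][j-1]).
    ·  C  C  G  T  G  A  G  A  A  C  C
 ·  0  0  0  0  0  0  0  0  0  0  0  0
 C  0  1  1  1  1  1  1  1  1  1  1  1
 G  0  1  1  2  2  2  2  2  2  2  2  2
 C  0  1  2  2  2  2  2  2  2  2  3  3
 G  0  1  2  3  3  3  3  3  3  3  3  3
 G  0  1  2  3  3  4  4  4  4  4  4  4
 A  0  1  2  3  3  4  5  5  5  5  5  5
 C  0  1  2  3  3  4  5  5  5  5  6  6
 C  0  1  2  3  3  4  5  5  5  5  6  7
 T  0  1  2  3  4  4  5  5  5  5  6  7
 A  0  1  2  3  4  4  5  5  6  6  6  7
dp[10][11] = 7. One LCS (by backtracking along matches): CGGGACC.

7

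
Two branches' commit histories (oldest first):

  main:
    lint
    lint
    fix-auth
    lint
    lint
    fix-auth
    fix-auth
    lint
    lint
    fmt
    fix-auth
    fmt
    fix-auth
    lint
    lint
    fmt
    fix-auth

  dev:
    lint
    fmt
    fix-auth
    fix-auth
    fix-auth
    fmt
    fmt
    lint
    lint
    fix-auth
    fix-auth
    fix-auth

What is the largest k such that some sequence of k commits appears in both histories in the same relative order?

9

Taking lint [1,1], then fix-auth [3,3], then fix-auth [6,4], then fix-auth [7,5], then lint [8,8], then lint [9,9], then fix-auth [11,10], then fix-auth [13,11], then fix-auth [17,12] gives a common subsequence of length 9. The LCS DP gives dp[17][12] = 9, so this is optimal.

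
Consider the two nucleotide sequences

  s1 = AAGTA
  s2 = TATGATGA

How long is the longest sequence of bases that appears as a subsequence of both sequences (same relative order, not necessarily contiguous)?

Let dp[i][j] be the LCS length of the first i bases of s1 and the first j bases of s2. dp[i][j] = dp[i-1][j-1]+1 when the i-th and j-th bases match, else max(dp[i-1][j], dp[i][j-1]).
    ·  T  A  T  G  A  T  G  A
 ·  0  0  0  0  0  0  0  0  0
 A  0  0  1  1  1  1  1  1  1
 A  0  0  1  1  1  2  2  2  2
 G  0  0  1  1  2  2  2  3  3
 T  0  1  1  2  2  2  3  3  3
 A  0  1  2  2  2  3  3  3  4
dp[5][8] = 4. One LCS (by backtracking along matches): AAGA.

4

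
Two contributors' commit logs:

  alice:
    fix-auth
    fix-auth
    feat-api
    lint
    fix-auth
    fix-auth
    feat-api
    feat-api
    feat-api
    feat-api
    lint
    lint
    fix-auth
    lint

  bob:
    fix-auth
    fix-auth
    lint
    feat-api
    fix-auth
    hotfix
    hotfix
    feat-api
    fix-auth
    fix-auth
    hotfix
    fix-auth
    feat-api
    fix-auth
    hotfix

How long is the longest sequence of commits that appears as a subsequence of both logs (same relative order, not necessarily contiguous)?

7

Pick fix-auth (alice #1, bob #2) → fix-auth (alice #2, bob #5) → feat-api (alice #3, bob #8) → fix-auth (alice #5, bob #10) → fix-auth (alice #6, bob #12) → feat-api (alice #10, bob #13) → fix-auth (alice #13, bob #14); all 7 commits appear in both, in order. Since dp[14][15] = 7, nothing longer is possible.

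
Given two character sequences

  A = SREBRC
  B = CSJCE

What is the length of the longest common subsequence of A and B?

2

Let dp[i][j] be the LCS length of the first i characters of A and the first j characters of B. dp[i][j] = dp[i-1][j-1]+1 when the i-th and j-th characters match, else max(dp[i-1][j], dp[i][j-1]).
    ·  C  S  J  C  E
 ·  0  0  0  0  0  0
 S  0  0  1  1  1  1
 R  0  0  1  1  1  1
 E  0  0  1  1  1  2
 B  0  0  1  1  1  2
 R  0  0  1  1  1  2
 C  0  1  1  1  2  2
dp[6][5] = 2. One LCS (by backtracking along matches): SE.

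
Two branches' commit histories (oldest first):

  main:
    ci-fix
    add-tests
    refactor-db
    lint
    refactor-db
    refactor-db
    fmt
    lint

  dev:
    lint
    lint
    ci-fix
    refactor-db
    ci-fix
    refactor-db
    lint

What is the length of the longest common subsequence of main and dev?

Taking ci-fix at main[1]=dev[3]; then refactor-db at main[3]=dev[4]; then refactor-db at main[6]=dev[6]; then lint at main[8]=dev[7] gives a common subsequence of length 4. The LCS DP gives dp[8][7] = 4, so this is optimal.

4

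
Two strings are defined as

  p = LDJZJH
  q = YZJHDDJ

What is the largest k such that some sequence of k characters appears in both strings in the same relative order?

Match Z [4,2], J [5,3], H [6,4] — 3 characters in the same relative order in both. dp[6][7] = 3 confirms this is the maximum.

3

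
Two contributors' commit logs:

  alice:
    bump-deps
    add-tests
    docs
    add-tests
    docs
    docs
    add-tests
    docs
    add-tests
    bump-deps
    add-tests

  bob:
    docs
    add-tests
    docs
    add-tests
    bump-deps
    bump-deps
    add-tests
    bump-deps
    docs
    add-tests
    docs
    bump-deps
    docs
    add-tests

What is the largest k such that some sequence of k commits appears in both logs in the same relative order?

8

Taking add-tests [2,2], docs [3,3], add-tests [4,7], docs [6,9], add-tests [7,10], docs [8,11], bump-deps [10,12], add-tests [11,14] gives a common subsequence of length 8. dp[11][14] = 8 confirms this is the maximum.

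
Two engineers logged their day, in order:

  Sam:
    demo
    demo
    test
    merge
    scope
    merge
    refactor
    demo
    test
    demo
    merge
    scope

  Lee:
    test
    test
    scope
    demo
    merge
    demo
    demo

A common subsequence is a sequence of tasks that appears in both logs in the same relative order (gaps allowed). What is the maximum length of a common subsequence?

5

Pick test (Sam #3, Lee #2), scope (Sam #5, Lee #3), merge (Sam #6, Lee #5), demo (Sam #8, Lee #6), demo (Sam #10, Lee #7); all 5 tasks appear in both, in order, and the DP table's final entry dp[12][7] is also 5, so no common subsequence is longer.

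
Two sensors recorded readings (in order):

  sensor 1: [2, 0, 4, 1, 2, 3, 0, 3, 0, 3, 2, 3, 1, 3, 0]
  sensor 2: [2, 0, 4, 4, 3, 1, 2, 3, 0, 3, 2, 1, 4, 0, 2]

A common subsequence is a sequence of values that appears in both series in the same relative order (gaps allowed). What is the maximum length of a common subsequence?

11

One common subsequence of length 11: 2 at sensor 1[1]=sensor 2[1]; then 0 at sensor 1[2]=sensor 2[2]; then 4 at sensor 1[3]=sensor 2[4]; then 1 at sensor 1[4]=sensor 2[6]; then 2 at sensor 1[5]=sensor 2[7]; then 3 at sensor 1[8]=sensor 2[8]; then 0 at sensor 1[9]=sensor 2[9]; then 3 at sensor 1[10]=sensor 2[10]; then 2 at sensor 1[11]=sensor 2[11]; then 1 at sensor 1[13]=sensor 2[12]; then 0 at sensor 1[15]=sensor 2[14]. The LCS DP gives dp[15][15] = 11, so this is optimal.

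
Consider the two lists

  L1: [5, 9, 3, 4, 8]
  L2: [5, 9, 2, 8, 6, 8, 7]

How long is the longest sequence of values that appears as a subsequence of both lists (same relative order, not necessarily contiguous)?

3

Let dp[i][j] be the LCS length of the first i values of L1 and the first j values of L2. dp[i][j] = dp[i-1][j-1]+1 when the i-th and j-th values match, else max(dp[i-1][j], dp[i][j-1]).
    ·  5  9  2  8  6  8  7
 ·  0  0  0  0  0  0  0  0
 5  0  1  1  1  1  1  1  1
 9  0  1  2  2  2  2  2  2
 3  0  1  2  2  2  2  2  2
 4  0  1  2  2  2  2  2  2
 8  0  1  2  2  3  3  3  3
dp[5][7] = 3. One LCS (by backtracking along matches): 5, 9, 8.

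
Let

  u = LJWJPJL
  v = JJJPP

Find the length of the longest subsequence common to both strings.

Let dp[i][j] be the LCS length of the first i characters of u and the first j characters of v. dp[i][j] = dp[i-1][j-1]+1 when the i-th and j-th characters match, else max(dp[i-1][j], dp[i][j-1]).
    ·  J  J  J  P  P
 ·  0  0  0  0  0  0
 L  0  0  0  0  0  0
 J  0  1  1  1  1  1
 W  0  1  1  1  1  1
 J  0  1  2  2  2  2
 P  0  1  2  2  3  3
 J  0  1  2  3  3  3
 L  0  1  2  3  3  3
dp[7][5] = 3. One LCS (by backtracking along matches): JJP.

3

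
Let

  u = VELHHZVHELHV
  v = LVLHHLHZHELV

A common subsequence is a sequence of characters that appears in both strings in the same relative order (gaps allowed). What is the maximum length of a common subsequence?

Let dp[i][j] be the LCS length of the first i characters of u and the first j characters of v. dp[i][j] = dp[i-1][j-1]+1 when the i-th and j-th characters match, else max(dp[i-1][j], dp[i][j-1]).
    ·  L  V  L  H  H  L  H  Z  H  E  L  V
 ·  0  0  0  0  0  0  0  0  0  0  0  0  0
 V  0  0  1  1  1  1  1  1  1  1  1  1  1
 E  0  0  1  1  1  1  1  1  1  1  2  2  2
 L  0  1  1  2  2  2  2  2  2  2  2  3  3
 H  0  1  1  2  3  3  3  3  3  3  3  3  3
 H  0  1  1  2  3  4  4  4  4  4  4  4  4
 Z  0  1  1  2  3  4  4  4  5  5  5  5  5
 V  0  1  2  2  3  4  4  4  5  5  5  5  6
 H  0  1  2  2  3  4  4  5  5  6  6  6  6
 E  0  1  2  2  3  4  4  5  5  6  7  7  7
 L  0  1  2  3  3  4  5  5  5  6  7  8  8
 H  0  1  2  3  4  4  5  6  6  6  7  8  8
 V  0  1  2  3  4  4  5  6  6  6  7  8  9
dp[12][12] = 9. One LCS (by backtracking along matches): VLHHZHELV.

9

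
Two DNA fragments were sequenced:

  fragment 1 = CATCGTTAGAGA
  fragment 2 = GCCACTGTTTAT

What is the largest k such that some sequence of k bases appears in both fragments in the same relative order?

Let dp[i][j] be the LCS length of the first i bases of fragment 1 and the first j bases of fragment 2. dp[i][j] = dp[i-1][j-1]+1 when the i-th and j-th bases match, else max(dp[i-1][j], dp[i][j-1]).
    ·  G  C  C  A  C  T  G  T  T  T  A  T
 ·  0  0  0  0  0  0  0  0  0  0  0  0  0
 C  0  0  1  1  1  1  1  1  1  1  1  1  1
 A  0  0  1  1  2  2  2  2  2  2  2  2  2
 T  0  0  1  1  2  2  3  3  3  3  3  3  3
 C  0  0  1  2  2  3  3  3  3  3  3  3  3
 G  0  1  1  2  2  3  3  4  4  4  4  4  4
 T  0  1  1  2  2  3  4  4  5  5  5  5  5
 T  0  1  1  2  2  3  4  4  5  6  6  6  6
 A  0  1  1  2  3  3  4  4  5  6  6  7  7
 G  0  1  1  2  3  3  4  5  5  6  6  7  7
 A  0  1  1  2  3  3  4  5  5  6  6  7  7
 G  0  1  1  2  3  3  4  5  5  6  6  7  7
 A  0  1  1  2  3  3  4  5  5  6  6  7  7
dp[12][12] = 7. One LCS (by backtracking along matches): CATGTTA.

7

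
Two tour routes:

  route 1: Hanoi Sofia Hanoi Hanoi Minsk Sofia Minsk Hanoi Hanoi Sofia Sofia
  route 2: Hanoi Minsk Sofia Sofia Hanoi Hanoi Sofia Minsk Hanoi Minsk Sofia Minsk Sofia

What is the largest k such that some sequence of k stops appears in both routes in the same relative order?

One common subsequence of length 9: Hanoi (route 1 #1, route 2 #1); then Sofia (route 1 #2, route 2 #4); then Hanoi (route 1 #3, route 2 #5); then Hanoi (route 1 #4, route 2 #6); then Sofia (route 1 #6, route 2 #7); then Minsk (route 1 #7, route 2 #8); then Hanoi (route 1 #8, route 2 #9); then Sofia (route 1 #10, route 2 #11); then Sofia (route 1 #11, route 2 #13). Since dp[11][13] = 9, nothing longer is possible.

9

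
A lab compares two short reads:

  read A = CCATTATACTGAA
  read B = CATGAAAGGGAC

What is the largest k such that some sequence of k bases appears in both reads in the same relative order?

One common subsequence of length 7: C [2,1], then A [3,2], then T [4,3], then A [6,6], then A [8,7], then G [11,10], then A [12,11]. The LCS DP gives dp[13][12] = 7, so this is optimal.

7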